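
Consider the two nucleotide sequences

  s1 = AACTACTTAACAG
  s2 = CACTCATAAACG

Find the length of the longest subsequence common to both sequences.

9

Taking A [2,2] → C [3,3] → T [4,4] → A [5,6] → T [7,7] → A [9,9] → A [10,10] → C [11,11] → G [13,12] gives a common subsequence of length 9. The LCS DP gives dp[13][12] = 9, so this is optimal.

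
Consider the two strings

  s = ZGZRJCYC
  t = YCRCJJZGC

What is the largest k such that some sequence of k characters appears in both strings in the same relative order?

Let dp[i][j] be the LCS length of the first i characters of s and the first j characters of t. dp[i][j] = dp[i-1][j-1]+1 when the i-th and j-th characters match, else max(dp[i-1][j], dp[i][j-1]).
    ·  Y  C  R  C  J  J  Z  G  C
 ·  0  0  0  0  0  0  0  0  0  0
 Z  0  0  0  0  0  0  0  1  1  1
 G  0  0  0  0  0  0  0  1  2  2
 Z  0  0  0  0  0  0  0  1  2  2
 R  0  0  0  1  1  1  1  1  2  2
 J  0  0  0  1  1  2  2  2  2  2
 C  0  0  1  1  2  2  2  2  2  3
 Y  0  1  1  1  2  2  2  2  2  3
 C  0  1  2  2  2  2  2  2  2  3
dp[8][9] = 3. One LCS (by backtracking along matches): ZGC.

3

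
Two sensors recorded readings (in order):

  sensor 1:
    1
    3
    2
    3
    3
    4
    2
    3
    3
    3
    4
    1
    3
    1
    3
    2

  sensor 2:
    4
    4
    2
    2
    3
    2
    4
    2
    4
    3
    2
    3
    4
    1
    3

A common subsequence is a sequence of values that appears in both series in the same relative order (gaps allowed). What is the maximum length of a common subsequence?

One common subsequence of length 9: 3 (sensor 1 #2, sensor 2 #5) → 2 (sensor 1 #3, sensor 2 #6) → 4 (sensor 1 #6, sensor 2 #7) → 2 (sensor 1 #7, sensor 2 #8) → 3 (sensor 1 #8, sensor 2 #10) → 3 (sensor 1 #10, sensor 2 #12) → 4 (sensor 1 #11, sensor 2 #13) → 1 (sensor 1 #14, sensor 2 #14) → 3 (sensor 1 #15, sensor 2 #15). Since dp[16][15] = 9, nothing longer is possible.

9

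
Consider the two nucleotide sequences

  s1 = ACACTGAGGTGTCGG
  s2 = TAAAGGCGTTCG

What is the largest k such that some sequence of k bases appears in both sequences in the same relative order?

Taking A (s1 #1, s2 #3); then A (s1 #3, s2 #4); then G (s1 #6, s2 #5); then G (s1 #8, s2 #6); then G (s1 #9, s2 #8); then T (s1 #10, s2 #9); then T (s1 #12, s2 #10); then C (s1 #13, s2 #11); then G (s1 #15, s2 #12) gives a common subsequence of length 9. Since dp[15][12] = 9, nothing longer is possible.

9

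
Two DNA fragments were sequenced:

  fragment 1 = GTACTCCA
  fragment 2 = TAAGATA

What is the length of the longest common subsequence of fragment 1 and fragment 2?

4

Pick G [1,4], A [3,5], T [5,6], A [8,7]; all 4 bases appear in both, in order, and the DP table's final entry dp[8][7] is also 4, so no common subsequence is longer.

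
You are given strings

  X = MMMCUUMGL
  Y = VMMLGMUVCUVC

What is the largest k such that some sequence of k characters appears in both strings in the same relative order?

One common subsequence of length 5: M at X[1]=Y[2]; then M at X[2]=Y[3]; then M at X[3]=Y[6]; then C at X[4]=Y[9]; then U at X[5]=Y[10]. dp[9][12] = 5 confirms this is the maximum.

5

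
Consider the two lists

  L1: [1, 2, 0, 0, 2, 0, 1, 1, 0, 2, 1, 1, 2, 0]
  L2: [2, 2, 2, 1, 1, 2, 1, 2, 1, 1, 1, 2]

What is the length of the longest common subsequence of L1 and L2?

Match 2 (L1 #2, L2 #2), 2 (L1 #5, L2 #3), 1 (L1 #7, L2 #5), 1 (L1 #8, L2 #7), 2 (L1 #10, L2 #8), 1 (L1 #11, L2 #10), 1 (L1 #12, L2 #11), 2 (L1 #13, L2 #12) — 8 values in the same relative order in both. Since dp[14][12] = 8, nothing longer is possible.

8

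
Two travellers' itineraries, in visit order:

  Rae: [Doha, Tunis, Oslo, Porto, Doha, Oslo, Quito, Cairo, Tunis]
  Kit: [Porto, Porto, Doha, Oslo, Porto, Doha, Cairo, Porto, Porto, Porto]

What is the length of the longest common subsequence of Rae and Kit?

5

Match Doha at Rae[1]=Kit[3], then Oslo at Rae[3]=Kit[4], then Porto at Rae[4]=Kit[5], then Doha at Rae[5]=Kit[6], then Cairo at Rae[8]=Kit[7] — 5 stops in the same relative order in both, and the DP table's final entry dp[9][10] is also 5, so no common subsequence is longer.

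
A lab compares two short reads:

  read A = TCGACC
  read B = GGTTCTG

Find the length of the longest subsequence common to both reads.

One common subsequence of length 3: T (read A #1, read B #4), C (read A #2, read B #5), G (read A #3, read B #7), and the DP table's final entry dp[6][7] is also 3, so no common subsequence is longer.

3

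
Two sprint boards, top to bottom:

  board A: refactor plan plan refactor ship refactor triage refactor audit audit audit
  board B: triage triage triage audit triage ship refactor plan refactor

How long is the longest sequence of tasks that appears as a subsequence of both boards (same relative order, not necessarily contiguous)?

One common subsequence of length 3: refactor at board A[1]=board B[7]; then plan at board A[3]=board B[8]; then refactor at board A[8]=board B[9]. The LCS DP gives dp[11][9] = 3, so this is optimal.

3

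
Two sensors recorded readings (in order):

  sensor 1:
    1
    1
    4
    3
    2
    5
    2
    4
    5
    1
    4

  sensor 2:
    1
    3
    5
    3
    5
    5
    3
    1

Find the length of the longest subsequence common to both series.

5

Pick 1 (sensor 1 #1, sensor 2 #1), then 3 (sensor 1 #4, sensor 2 #4), then 5 (sensor 1 #6, sensor 2 #5), then 5 (sensor 1 #9, sensor 2 #6), then 1 (sensor 1 #10, sensor 2 #8); all 5 values appear in both, in order. Since dp[11][8] = 5, nothing longer is possible.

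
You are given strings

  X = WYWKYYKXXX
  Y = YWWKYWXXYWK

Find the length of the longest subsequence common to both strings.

6

Let dp[i][j] be the LCS length of the first i characters of X and the first j characters of Y. dp[i][j] = dp[i-1][j-1]+1 when the i-th and j-th characters match, else max(dp[i-1][j], dp[i][j-1]).
    ·  Y  W  W  K  Y  W  X  X  Y  W  K
 ·  0  0  0  0  0  0  0  0  0  0  0  0
 W  0  0  1  1  1  1  1  1  1  1  1  1
 Y  0  1  1  1  1  2  2  2  2  2  2  2
 W  0  1  2  2  2  2  3  3  3  3  3  3
 K  0  1  2  2  3  3  3  3  3  3  3  4
 Y  0  1  2  2  3  4  4  4  4  4  4  4
 Y  0  1  2  2  3  4  4  4  4  5  5  5
 K  0  1  2  2  3  4  4  4  4  5  5  6
 X  0  1  2  2  3  4  4  5  5  5  5  6
 X  0  1  2  2  3  4  4  5  6  6  6  6
 X  0  1  2  2  3  4  4  5  6  6  6  6
dp[10][11] = 6. One LCS (by backtracking along matches): WWKYYK.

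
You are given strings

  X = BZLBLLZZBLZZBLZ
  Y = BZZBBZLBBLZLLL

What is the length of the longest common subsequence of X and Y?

Pick B (X #1, Y #5), Z (X #2, Y #6), L (X #3, Y #7), B (X #4, Y #9), L (X #5, Y #10), L (X #6, Y #12), L (X #10, Y #13), L (X #14, Y #14); all 8 characters appear in both, in order. dp[15][14] = 8 confirms this is the maximum.

8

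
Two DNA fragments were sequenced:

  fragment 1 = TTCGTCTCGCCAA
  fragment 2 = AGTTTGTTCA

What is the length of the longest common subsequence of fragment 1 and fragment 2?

7

One common subsequence of length 7: T (fragment 1 #1, fragment 2 #4) → T (fragment 1 #2, fragment 2 #5) → G (fragment 1 #4, fragment 2 #6) → T (fragment 1 #5, fragment 2 #7) → T (fragment 1 #7, fragment 2 #8) → C (fragment 1 #11, fragment 2 #9) → A (fragment 1 #13, fragment 2 #10). Since dp[13][10] = 7, nothing longer is possible.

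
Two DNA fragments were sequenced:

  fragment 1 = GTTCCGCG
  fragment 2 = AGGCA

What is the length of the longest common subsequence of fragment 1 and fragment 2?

3

Match G at fragment 1[1]=fragment 2[2]; then G at fragment 1[6]=fragment 2[3]; then C at fragment 1[7]=fragment 2[4] — 3 bases in the same relative order in both. dp[8][5] = 3 confirms this is the maximum.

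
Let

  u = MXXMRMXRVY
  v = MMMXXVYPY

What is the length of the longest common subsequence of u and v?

Let dp[i][j] be the LCS length of the first i characters of u and the first j characters of v. dp[i][j] = dp[i-1][j-1]+1 when the i-th and j-th characters match, else max(dp[i-1][j], dp[i][j-1]).
    ·  M  M  M  X  X  V  Y  P  Y
 ·  0  0  0  0  0  0  0  0  0  0
 M  0  1  1  1  1  1  1  1  1  1
 X  0  1  1  1  2  2  2  2  2  2
 X  0  1  1  1  2  3  3  3  3  3
 M  0  1  2  2  2  3  3  3  3  3
 R  0  1  2  2  2  3  3  3  3  3
 M  0  1  2  3  3  3  3  3  3  3
 X  0  1  2  3  4  4  4  4  4  4
 R  0  1  2  3  4  4  4  4  4  4
 V  0  1  2  3  4  4  5  5  5  5
 Y  0  1  2  3  4  4  5  6  6  6
dp[10][9] = 6. One LCS (by backtracking along matches): MMMXVY.

6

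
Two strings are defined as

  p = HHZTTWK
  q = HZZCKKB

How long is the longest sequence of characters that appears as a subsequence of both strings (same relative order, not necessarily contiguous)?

One common subsequence of length 3: H at p[1]=q[1] → Z at p[3]=q[3] → K at p[7]=q[6]. The LCS DP gives dp[7][7] = 3, so this is optimal.

3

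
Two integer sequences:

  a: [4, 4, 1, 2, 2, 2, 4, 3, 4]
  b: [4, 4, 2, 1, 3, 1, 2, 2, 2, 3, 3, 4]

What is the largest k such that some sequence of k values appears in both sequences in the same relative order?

Let dp[i][j] be the LCS length of the first i values of a and the first j values of b. dp[i][j] = dp[i-1][j-1]+1 when the i-th and j-th values match, else max(dp[i-1][j], dp[i][j-1]).
    ·  4  4  2  1  3  1  2  2  2  3  3  4
 ·  0  0  0  0  0  0  0  0  0  0  0  0  0
 4  0  1  1  1  1  1  1  1  1  1  1  1  1
 4  0  1  2  2  2  2  2  2  2  2  2  2  2
 1  0  1  2  2  3  3  3  3  3  3  3  3  3
 2  0  1  2  3  3  3  3  4  4  4  4  4  4
 2  0  1  2  3  3  3  3  4  5  5  5  5  5
 2  0  1  2  3  3  3  3  4  5  6  6  6  6
 4  0  1  2  3  3  3  3  4  5  6  6  6  7
 3  0  1  2  3  3  4  4  4  5  6  7  7  7
 4  0  1  2  3  3  4  4  4  5  6  7  7  8
dp[9][12] = 8. One LCS (by backtracking along matches): 4, 4, 1, 2, 2, 2, 3, 4.

8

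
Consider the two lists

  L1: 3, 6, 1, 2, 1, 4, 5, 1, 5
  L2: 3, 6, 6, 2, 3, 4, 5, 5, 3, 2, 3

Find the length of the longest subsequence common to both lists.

6

Let dp[i][j] be the LCS length of the first i values of L1 and the first j values of L2. dp[i][j] = dp[i-1][j-1]+1 when the i-th and j-th values match, else max(dp[i-1][j], dp[i][j-1]).
    ·  3  6  6  2  3  4  5  5  3  2  3
 ·  0  0  0  0  0  0  0  0  0  0  0  0
 3  0  1  1  1  1  1  1  1  1  1  1  1
 6  0  1  2  2  2  2  2  2  2  2  2  2
 1  0  1  2  2  2  2  2  2  2  2  2  2
 2  0  1  2  2  3  3  3  3  3  3  3  3
 1  0  1  2  2  3  3  3  3  3  3  3  3
 4  0  1  2  2  3  3  4  4  4  4  4  4
 5  0  1  2  2  3  3  4  5  5  5  5  5
 1  0  1  2  2  3  3  4  5  5  5  5  5
 5  0  1  2  2  3  3  4  5  6  6  6  6
dp[9][11] = 6. One LCS (by backtracking along matches): 3, 6, 2, 4, 5, 5.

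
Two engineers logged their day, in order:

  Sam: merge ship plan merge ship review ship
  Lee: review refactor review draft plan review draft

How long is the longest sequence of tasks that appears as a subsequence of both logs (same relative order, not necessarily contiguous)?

Pick plan at Sam[3]=Lee[5]; then review at Sam[6]=Lee[6]; all 2 tasks appear in both, in order, and the DP table's final entry dp[7][7] is also 2, so no common subsequence is longer.

2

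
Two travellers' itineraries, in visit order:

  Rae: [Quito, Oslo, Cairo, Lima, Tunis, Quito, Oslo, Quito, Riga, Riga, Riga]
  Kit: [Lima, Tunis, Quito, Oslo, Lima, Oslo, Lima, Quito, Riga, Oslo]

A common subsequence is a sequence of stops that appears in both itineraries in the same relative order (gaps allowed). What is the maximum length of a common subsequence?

Match Quito at Rae[1]=Kit[3]; then Oslo at Rae[2]=Kit[4]; then Lima at Rae[4]=Kit[5]; then Oslo at Rae[7]=Kit[6]; then Quito at Rae[8]=Kit[8]; then Riga at Rae[9]=Kit[9] — 6 stops in the same relative order in both. The LCS DP gives dp[11][10] = 6, so this is optimal.

6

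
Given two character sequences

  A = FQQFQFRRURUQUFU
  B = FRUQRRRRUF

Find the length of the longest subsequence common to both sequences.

7

Let dp[i][j] be the LCS length of the first i characters of A and the first j characters of B. dp[i][j] = dp[i-1][j-1]+1 when the i-th and j-th characters match, else max(dp[i-1][j], dp[i][j-1]).
    ·  F  R  U  Q  R  R  R  R  U  F
 ·  0  0  0  0  0  0  0  0  0  0  0
 F  0  1  1  1  1  1  1  1  1  1  1
 Q  0  1  1  1  2  2  2  2  2  2  2
 Q  0  1  1  1  2  2  2  2  2  2  2
 F  0  1  1  1  2  2  2  2  2  2  3
 Q  0  1  1  1  2  2  2  2  2  2  3
 F  0  1  1  1  2  2  2  2  2  2  3
 R  0  1  2  2  2  3  3  3  3  3  3
 R  0  1  2  2  2  3  4  4  4  4  4
 U  0  1  2  3  3  3  4  4  4  5  5
 R  0  1  2  3  3  4  4  5  5  5  5
 U  0  1  2  3  3  4  4  5  5  6  6
 Q  0  1  2  3  4  4  4  5  5  6  6
 U  0  1  2  3  4  4  4  5  5  6  6
 F  0  1  2  3  4  4  4  5  5  6  7
 U  0  1  2  3  4  4  4  5  5  6  7
dp[15][10] = 7. One LCS (by backtracking along matches): FQRRRUF.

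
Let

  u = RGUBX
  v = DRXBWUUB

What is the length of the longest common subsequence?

3

Let dp[i][j] be the LCS length of the first i characters of u and the first j characters of v. dp[i][j] = dp[i-1][j-1]+1 when the i-th and j-th characters match, else max(dp[i-1][j], dp[i][j-1]).
    ·  D  R  X  B  W  U  U  B
 ·  0  0  0  0  0  0  0  0  0
 R  0  0  1  1  1  1  1  1  1
 G  0  0  1  1  1  1  1  1  1
 U  0  0  1  1  1  1  2  2  2
 B  0  0  1  1  2  2  2  2  3
 X  0  0  1  2  2  2  2  2  3
dp[5][8] = 3. One LCS (by backtracking along matches): RUB.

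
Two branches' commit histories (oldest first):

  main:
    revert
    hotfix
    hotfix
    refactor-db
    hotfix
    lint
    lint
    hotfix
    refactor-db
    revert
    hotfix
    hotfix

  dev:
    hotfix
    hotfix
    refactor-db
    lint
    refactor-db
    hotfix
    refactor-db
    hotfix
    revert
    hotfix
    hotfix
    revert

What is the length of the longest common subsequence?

9

Match hotfix [2,1], then hotfix [3,2], then refactor-db [4,3], then lint [6,4], then hotfix [8,6], then refactor-db [9,7], then revert [10,9], then hotfix [11,10], then hotfix [12,11] — 9 commits in the same relative order in both. Since dp[12][12] = 9, nothing longer is possible.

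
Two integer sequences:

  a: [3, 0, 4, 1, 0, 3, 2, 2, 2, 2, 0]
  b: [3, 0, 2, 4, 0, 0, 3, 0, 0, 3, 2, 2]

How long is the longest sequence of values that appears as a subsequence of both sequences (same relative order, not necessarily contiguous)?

7

One common subsequence of length 7: 3 at a[1]=b[1]; then 0 at a[2]=b[2]; then 4 at a[3]=b[4]; then 0 at a[5]=b[9]; then 3 at a[6]=b[10]; then 2 at a[9]=b[11]; then 2 at a[10]=b[12]. Since dp[11][12] = 7, nothing longer is possible.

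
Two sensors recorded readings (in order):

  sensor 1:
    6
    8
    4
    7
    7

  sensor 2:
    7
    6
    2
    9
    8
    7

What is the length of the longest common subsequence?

3

One common subsequence of length 3: 6 at sensor 1[1]=sensor 2[2], 8 at sensor 1[2]=sensor 2[5], 7 at sensor 1[5]=sensor 2[6]. dp[5][6] = 3 confirms this is the maximum.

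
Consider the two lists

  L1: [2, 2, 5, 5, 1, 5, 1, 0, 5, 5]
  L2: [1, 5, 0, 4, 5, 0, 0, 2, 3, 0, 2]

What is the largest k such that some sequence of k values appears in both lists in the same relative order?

Let dp[i][j] be the LCS length of the first i values of L1 and the first j values of L2. dp[i][j] = dp[i-1][j-1]+1 when the i-th and j-th values match, else max(dp[i-1][j], dp[i][j-1]).
    ·  1  5  0  4  5  0  0  2  3  0  2
 ·  0  0  0  0  0  0  0  0  0  0  0  0
 2  0  0  0  0  0  0  0  0  1  1  1  1
 2  0  0  0  0  0  0  0  0  1  1  1  2
 5  0  0  1  1  1  1  1  1  1  1  1  2
 5  0  0  1  1  1  2  2  2  2  2  2  2
 1  0  1  1  1  1  2  2  2  2  2  2  2
 5  0  1  2  2  2  2  2  2  2  2  2  2
 1  0  1  2  2  2  2  2  2  2  2  2  2
 0  0  1  2  3  3  3  3  3  3  3  3  3
 5  0  1  2  3  3  4  4  4  4  4  4  4
 5  0  1  2  3  3  4  4  4  4  4  4  4
dp[10][11] = 4. One LCS (by backtracking along matches): 1, 5, 0, 5.

4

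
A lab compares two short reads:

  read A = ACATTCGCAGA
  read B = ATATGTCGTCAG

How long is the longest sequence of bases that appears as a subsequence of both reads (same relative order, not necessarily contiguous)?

Let dp[i][j] be the LCS length of the first i bases of read A and the first j bases of read B. dp[i][j] = dp[i-1][j-1]+1 when the i-th and j-th bases match, else max(dp[i-1][j], dp[i][j-1]).
    ·  A  T  A  T  G  T  C  G  T  C  A  G
 ·  0  0  0  0  0  0  0  0  0  0  0  0  0
 A  0  1  1  1  1  1  1  1  1  1  1  1  1
 C  0  1  1  1  1  1  1  2  2  2  2  2  2
 A  0  1  1  2  2  2  2  2  2  2  2  3  3
 T  0  1  2  2  3  3  3  3  3  3  3  3  3
 T  0  1  2  2  3  3  4  4  4  4  4  4  4
 C  0  1  2  2  3  3  4  5  5  5  5  5  5
 G  0  1  2  2  3  4  4  5  6  6  6  6  6
 C  0  1  2  2  3  4  4  5  6  6  7  7  7
 A  0  1  2  3  3  4  4  5  6  6  7  8  8
 G  0  1  2  3  3  4  4  5  6  6  7  8  9
 A  0  1  2  3  3  4  4  5  6  6  7  8  9
dp[11][12] = 9. One LCS (by backtracking along matches): AATTCGCAG.

9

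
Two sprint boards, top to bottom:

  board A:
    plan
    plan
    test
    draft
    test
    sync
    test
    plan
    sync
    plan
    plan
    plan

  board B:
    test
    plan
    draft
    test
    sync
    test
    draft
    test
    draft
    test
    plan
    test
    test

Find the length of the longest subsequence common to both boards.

One common subsequence of length 6: plan (board A #1, board B #2); then test (board A #3, board B #6); then draft (board A #4, board B #7); then test (board A #5, board B #8); then test (board A #7, board B #10); then plan (board A #8, board B #11). The LCS DP gives dp[12][13] = 6, so this is optimal.

6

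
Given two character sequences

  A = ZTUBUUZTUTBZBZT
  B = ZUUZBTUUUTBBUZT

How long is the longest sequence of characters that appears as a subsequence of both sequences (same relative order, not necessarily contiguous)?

11

Taking Z at A[1]=B[1], then U at A[3]=B[3], then B at A[4]=B[5], then U at A[5]=B[7], then U at A[6]=B[8], then U at A[9]=B[9], then T at A[10]=B[10], then B at A[11]=B[11], then B at A[13]=B[12], then Z at A[14]=B[14], then T at A[15]=B[15] gives a common subsequence of length 11. dp[15][15] = 11 confirms this is the maximum.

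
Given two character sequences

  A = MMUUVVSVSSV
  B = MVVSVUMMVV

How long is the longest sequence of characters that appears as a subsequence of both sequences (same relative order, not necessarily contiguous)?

6

Pick M at A[2]=B[1], then V at A[5]=B[2], then V at A[6]=B[3], then S at A[7]=B[4], then V at A[8]=B[9], then V at A[11]=B[10]; all 6 characters appear in both, in order. The LCS DP gives dp[11][10] = 6, so this is optimal.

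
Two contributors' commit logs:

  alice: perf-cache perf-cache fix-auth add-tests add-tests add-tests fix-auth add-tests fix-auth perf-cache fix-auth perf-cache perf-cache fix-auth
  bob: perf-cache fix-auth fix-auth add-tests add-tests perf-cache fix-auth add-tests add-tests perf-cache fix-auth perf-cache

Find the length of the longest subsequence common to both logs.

Match perf-cache (alice #1, bob #1) → fix-auth (alice #3, bob #3) → add-tests (alice #4, bob #4) → add-tests (alice #5, bob #5) → add-tests (alice #6, bob #8) → add-tests (alice #8, bob #9) → perf-cache (alice #10, bob #10) → fix-auth (alice #11, bob #11) → perf-cache (alice #13, bob #12) — 9 commits in the same relative order in both. The LCS DP gives dp[14][12] = 9, so this is optimal.

9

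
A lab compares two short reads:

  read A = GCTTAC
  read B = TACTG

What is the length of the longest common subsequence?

3

Let dp[i][j] be the LCS length of the first i bases of read A and the first j bases of read B. dp[i][j] = dp[i-1][j-1]+1 when the i-th and j-th bases match, else max(dp[i-1][j], dp[i][j-1]).
    ·  T  A  C  T  G
 ·  0  0  0  0  0  0
 G  0  0  0  0  0  1
 C  0  0  0  1  1  1
 T  0  1  1  1  2  2
 T  0  1  1  1  2  2
 A  0  1  2  2  2  2
 C  0  1  2  3  3  3
dp[6][5] = 3. One LCS (by backtracking along matches): TAC.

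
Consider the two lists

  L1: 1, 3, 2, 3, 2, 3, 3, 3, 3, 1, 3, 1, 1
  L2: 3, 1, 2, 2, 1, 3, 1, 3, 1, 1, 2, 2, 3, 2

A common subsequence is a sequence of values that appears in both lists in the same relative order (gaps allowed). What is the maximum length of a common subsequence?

8

One common subsequence of length 8: 1 (L1 #1, L2 #2), then 2 (L1 #3, L2 #3), then 2 (L1 #5, L2 #4), then 3 (L1 #9, L2 #6), then 1 (L1 #10, L2 #7), then 3 (L1 #11, L2 #8), then 1 (L1 #12, L2 #9), then 1 (L1 #13, L2 #10). The LCS DP gives dp[13][14] = 8, so this is optimal.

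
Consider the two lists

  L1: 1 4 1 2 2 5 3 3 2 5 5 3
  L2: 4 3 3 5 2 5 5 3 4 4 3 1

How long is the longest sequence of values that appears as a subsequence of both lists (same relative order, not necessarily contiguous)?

7

Match 4 (L1 #2, L2 #1), then 3 (L1 #7, L2 #2), then 3 (L1 #8, L2 #3), then 2 (L1 #9, L2 #5), then 5 (L1 #10, L2 #6), then 5 (L1 #11, L2 #7), then 3 (L1 #12, L2 #11) — 7 values in the same relative order in both. dp[12][12] = 7 confirms this is the maximum.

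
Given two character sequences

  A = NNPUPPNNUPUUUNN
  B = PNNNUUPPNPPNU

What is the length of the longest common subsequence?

8

One common subsequence of length 8: N [1,3], then N [2,4], then U [4,6], then P [5,7], then P [6,8], then N [7,9], then N [8,12], then U [13,13], and the DP table's final entry dp[15][13] is also 8, so no common subsequence is longer.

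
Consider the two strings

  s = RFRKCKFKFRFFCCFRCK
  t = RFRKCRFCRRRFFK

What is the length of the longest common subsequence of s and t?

10

One common subsequence of length 10: R (s #1, t #1), F (s #2, t #2), R (s #3, t #3), K (s #4, t #4), C (s #5, t #5), F (s #7, t #7), R (s #10, t #11), F (s #12, t #12), F (s #15, t #13), K (s #18, t #14), and the DP table's final entry dp[18][14] is also 10, so no common subsequence is longer.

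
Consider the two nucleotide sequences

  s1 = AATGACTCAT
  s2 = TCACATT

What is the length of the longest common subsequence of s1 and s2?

Let dp[i][j] be the LCS length of the first i bases of s1 and the first j bases of s2. dp[i][j] = dp[i-1][j-1]+1 when the i-th and j-th bases match, else max(dp[i-1][j], dp[i][j-1]).
    ·  T  C  A  C  A  T  T
 ·  0  0  0  0  0  0  0  0
 A  0  0  0  1  1  1  1  1
 A  0  0  0  1  1  2  2  2
 T  0  1  1  1  1  2  3  3
 G  0  1  1  1  1  2  3  3
 A  0  1  1  2  2  2  3  3
 C  0  1  2  2  3  3  3  3
 T  0  1  2  2  3  3  4  4
 C  0  1  2  2  3  3  4  4
 A  0  1  2  3  3  4  4  4
 T  0  1  2  3  3  4  5  5
dp[10][7] = 5. One LCS (by backtracking along matches): TACTT.

5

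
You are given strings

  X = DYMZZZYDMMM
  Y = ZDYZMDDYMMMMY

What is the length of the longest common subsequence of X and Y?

7

One common subsequence of length 7: D (X #1, Y #2), Y (X #2, Y #3), M (X #3, Y #5), Y (X #7, Y #8), M (X #9, Y #10), M (X #10, Y #11), M (X #11, Y #12). The LCS DP gives dp[11][13] = 7, so this is optimal.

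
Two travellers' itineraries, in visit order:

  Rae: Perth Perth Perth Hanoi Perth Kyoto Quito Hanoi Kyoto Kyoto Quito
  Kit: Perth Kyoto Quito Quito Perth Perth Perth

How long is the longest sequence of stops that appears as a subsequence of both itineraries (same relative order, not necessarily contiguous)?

Match Perth (Rae #1, Kit #1) → Perth (Rae #2, Kit #5) → Perth (Rae #3, Kit #6) → Perth (Rae #5, Kit #7) — 4 stops in the same relative order in both. dp[11][7] = 4 confirms this is the maximum.

4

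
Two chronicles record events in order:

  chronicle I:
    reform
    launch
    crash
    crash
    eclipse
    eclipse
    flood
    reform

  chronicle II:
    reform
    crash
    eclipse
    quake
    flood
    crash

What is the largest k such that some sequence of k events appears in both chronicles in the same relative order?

4

One common subsequence of length 4: reform [1,1] → crash [4,2] → eclipse [5,3] → flood [7,5], and the DP table's final entry dp[8][6] is also 4, so no common subsequence is longer.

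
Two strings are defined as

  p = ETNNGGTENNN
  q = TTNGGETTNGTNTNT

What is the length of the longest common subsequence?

8

One common subsequence of length 8: T [2,2], then N [4,3], then G [5,4], then G [6,5], then T [7,8], then N [9,9], then N [10,12], then N [11,14]. Since dp[11][15] = 8, nothing longer is possible.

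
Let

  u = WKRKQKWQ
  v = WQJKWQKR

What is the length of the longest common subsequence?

Let dp[i][j] be the LCS length of the first i characters of u and the first j characters of v. dp[i][j] = dp[i-1][j-1]+1 when the i-th and j-th characters match, else max(dp[i-1][j], dp[i][j-1]).
    ·  W  Q  J  K  W  Q  K  R
 ·  0  0  0  0  0  0  0  0  0
 W  0  1  1  1  1  1  1  1  1
 K  0  1  1  1  2  2  2  2  2
 R  0  1  1  1  2  2  2  2  3
 K  0  1  1  1  2  2  2  3  3
 Q  0  1  2  2  2  2  3  3  3
 K  0  1  2  2  3  3  3  4  4
 W  0  1  2  2  3  4  4  4  4
 Q  0  1  2  2  3  4  5  5  5
dp[8][8] = 5. One LCS (by backtracking along matches): WQKWQ.

5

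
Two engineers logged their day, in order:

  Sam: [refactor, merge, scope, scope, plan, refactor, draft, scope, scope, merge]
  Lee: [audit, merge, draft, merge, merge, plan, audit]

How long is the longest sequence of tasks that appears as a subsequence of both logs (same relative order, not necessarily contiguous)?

Taking merge [2,2]; then draft [7,3]; then merge [10,5] gives a common subsequence of length 3, and the DP table's final entry dp[10][7] is also 3, so no common subsequence is longer.

3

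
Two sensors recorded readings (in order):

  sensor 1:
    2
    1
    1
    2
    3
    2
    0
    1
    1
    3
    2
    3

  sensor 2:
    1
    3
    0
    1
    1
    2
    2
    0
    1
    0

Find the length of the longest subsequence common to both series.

6

Let dp[i][j] be the LCS length of the first i values of sensor 1 and the first j values of sensor 2. dp[i][j] = dp[i-1][j-1]+1 when the i-th and j-th values match, else max(dp[i-1][j], dp[i][j-1]).
    ·  1  3  0  1  1  2  2  0  1  0
 ·  0  0  0  0  0  0  0  0  0  0  0
 2  0  0  0  0  0  0  1  1  1  1  1
 1  0  1  1  1  1  1  1  1  1  2  2
 1  0  1  1  1  2  2  2  2  2  2  2
 2  0  1  1  1  2  2  3  3  3  3  3
 3  0  1  2  2  2  2  3  3  3  3  3
 2  0  1  2  2  2  2  3  4  4  4  4
 0  0  1  2  3  3  3  3  4  5  5  5
 1  0  1  2  3  4  4  4  4  5  6  6
 1  0  1  2  3  4  5  5  5  5  6  6
 3  0  1  2  3  4  5  5  5  5  6  6
 2  0  1  2  3  4  5  6  6  6  6  6
 3  0  1  2  3  4  5  6  6  6  6  6
dp[12][10] = 6. One LCS (by backtracking along matches): 1, 1, 2, 2, 0, 1.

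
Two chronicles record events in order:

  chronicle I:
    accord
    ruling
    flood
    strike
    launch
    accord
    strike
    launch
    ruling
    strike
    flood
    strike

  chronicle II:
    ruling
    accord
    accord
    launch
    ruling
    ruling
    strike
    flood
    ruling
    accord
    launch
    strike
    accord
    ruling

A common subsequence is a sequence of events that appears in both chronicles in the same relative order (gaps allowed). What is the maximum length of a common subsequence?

7

Taking accord at chronicle I[1]=chronicle II[2] → accord at chronicle I[6]=chronicle II[3] → launch at chronicle I[8]=chronicle II[4] → ruling at chronicle I[9]=chronicle II[6] → strike at chronicle I[10]=chronicle II[7] → flood at chronicle I[11]=chronicle II[8] → strike at chronicle I[12]=chronicle II[12] gives a common subsequence of length 7. The LCS DP gives dp[12][14] = 7, so this is optimal.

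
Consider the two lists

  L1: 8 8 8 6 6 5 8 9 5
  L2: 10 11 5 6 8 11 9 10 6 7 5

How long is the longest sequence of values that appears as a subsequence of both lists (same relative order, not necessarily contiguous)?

4

Taking 6 [5,4] → 8 [7,5] → 9 [8,7] → 5 [9,11] gives a common subsequence of length 4, and the DP table's final entry dp[9][11] is also 4, so no common subsequence is longer.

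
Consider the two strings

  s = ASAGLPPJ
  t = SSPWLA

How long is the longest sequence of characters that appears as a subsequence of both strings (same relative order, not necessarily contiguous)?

One common subsequence of length 2: S (s #2, t #2), A (s #3, t #6). Since dp[8][6] = 2, nothing longer is possible.

2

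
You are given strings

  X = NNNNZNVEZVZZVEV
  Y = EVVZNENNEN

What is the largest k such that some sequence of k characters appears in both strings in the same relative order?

Let dp[i][j] be the LCS length of the first i characters of X and the first j characters of Y. dp[i][j] = dp[i-1][j-1]+1 when the i-th and j-th characters match, else max(dp[i-1][j], dp[i][j-1]).
    ·  E  V  V  Z  N  E  N  N  E  N
 ·  0  0  0  0  0  0  0  0  0  0  0
 N  0  0  0  0  0  1  1  1  1  1  1
 N  0  0  0  0  0  1  1  2  2  2  2
 N  0  0  0  0  0  1  1  2  3  3  3
 N  0  0  0  0  0  1  1  2  3  3  4
 Z  0  0  0  0  1  1  1  2  3  3  4
 N  0  0  0  0  1  2  2  2  3  3  4
 V  0  0  1  1  1  2  2  2  3  3  4
 E  0  1  1  1  1  2  3  3  3  4  4
 Z  0  1  1  1  2  2  3  3  3  4  4
 V  0  1  2  2  2  2  3  3  3  4  4
 Z  0  1  2  2  3  3  3  3  3  4  4
 Z  0  1  2  2  3  3  3  3  3  4  4
 V  0  1  2  3  3  3  3  3  3  4  4
 E  0  1  2  3  3  3  4  4  4  4  4
 V  0  1  2  3  3  3  4  4  4  4  4
dp[15][10] = 4. One LCS (by backtracking along matches): NNNN.

4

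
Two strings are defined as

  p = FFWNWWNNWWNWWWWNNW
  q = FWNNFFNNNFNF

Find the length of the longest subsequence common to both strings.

8

Taking F at p[2]=q[1] → W at p[3]=q[2] → N at p[4]=q[3] → N at p[7]=q[4] → N at p[8]=q[7] → N at p[11]=q[8] → N at p[16]=q[9] → N at p[17]=q[11] gives a common subsequence of length 8. dp[18][12] = 8 confirms this is the maximum.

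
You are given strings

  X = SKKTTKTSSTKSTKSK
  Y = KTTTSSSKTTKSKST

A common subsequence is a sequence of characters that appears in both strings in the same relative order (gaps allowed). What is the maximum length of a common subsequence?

One common subsequence of length 11: K at X[3]=Y[1], then T at X[4]=Y[2], then T at X[5]=Y[3], then T at X[7]=Y[4], then S at X[8]=Y[6], then S at X[9]=Y[7], then T at X[10]=Y[10], then K at X[11]=Y[11], then S at X[12]=Y[12], then K at X[14]=Y[13], then S at X[15]=Y[14]. The LCS DP gives dp[16][15] = 11, so this is optimal.

11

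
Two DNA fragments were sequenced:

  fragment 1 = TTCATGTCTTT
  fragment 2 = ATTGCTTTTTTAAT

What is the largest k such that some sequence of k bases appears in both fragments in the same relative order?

Match T at fragment 1[1]=fragment 2[2]; then T at fragment 1[2]=fragment 2[3]; then C at fragment 1[3]=fragment 2[5]; then T at fragment 1[5]=fragment 2[8]; then T at fragment 1[7]=fragment 2[9]; then T at fragment 1[9]=fragment 2[10]; then T at fragment 1[10]=fragment 2[11]; then T at fragment 1[11]=fragment 2[14] — 8 bases in the same relative order in both. Since dp[11][14] = 8, nothing longer is possible.

8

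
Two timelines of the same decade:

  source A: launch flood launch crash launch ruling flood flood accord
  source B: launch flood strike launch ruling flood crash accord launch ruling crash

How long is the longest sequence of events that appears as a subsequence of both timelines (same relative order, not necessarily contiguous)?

6

Match launch [1,1], then flood [2,2], then launch [3,4], then crash [4,7], then launch [5,9], then ruling [6,10] — 6 events in the same relative order in both. dp[9][11] = 6 confirms this is the maximum.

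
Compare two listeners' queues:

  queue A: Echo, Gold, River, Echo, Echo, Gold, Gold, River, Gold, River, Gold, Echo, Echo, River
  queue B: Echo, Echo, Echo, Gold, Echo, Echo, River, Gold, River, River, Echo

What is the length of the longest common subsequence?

Pick Echo [1,3]; then Gold [2,4]; then Echo [4,5]; then Echo [5,6]; then Gold [7,8]; then River [8,9]; then River [10,10]; then Echo [13,11]; all 8 songs appear in both, in order. Since dp[14][11] = 8, nothing longer is possible.

8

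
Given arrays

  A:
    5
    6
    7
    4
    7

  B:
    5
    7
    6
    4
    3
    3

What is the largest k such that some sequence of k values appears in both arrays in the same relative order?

Match 5 (A #1, B #1); then 6 (A #2, B #3); then 4 (A #4, B #4) — 3 values in the same relative order in both. The LCS DP gives dp[5][6] = 3, so this is optimal.

3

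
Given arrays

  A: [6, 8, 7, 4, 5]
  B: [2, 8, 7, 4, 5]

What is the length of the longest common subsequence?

One common subsequence of length 4: 8 (A #2, B #2); then 7 (A #3, B #3); then 4 (A #4, B #4); then 5 (A #5, B #5), and the DP table's final entry dp[5][5] is also 4, so no common subsequence is longer.

4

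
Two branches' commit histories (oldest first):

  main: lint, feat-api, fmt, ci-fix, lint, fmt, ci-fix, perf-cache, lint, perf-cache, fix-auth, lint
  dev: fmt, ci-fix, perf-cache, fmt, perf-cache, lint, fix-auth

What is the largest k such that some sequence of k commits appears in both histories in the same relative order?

Taking fmt [3,1] → ci-fix [4,2] → fmt [6,4] → perf-cache [8,5] → lint [9,6] → fix-auth [11,7] gives a common subsequence of length 6, and the DP table's final entry dp[12][7] is also 6, so no common subsequence is longer.

6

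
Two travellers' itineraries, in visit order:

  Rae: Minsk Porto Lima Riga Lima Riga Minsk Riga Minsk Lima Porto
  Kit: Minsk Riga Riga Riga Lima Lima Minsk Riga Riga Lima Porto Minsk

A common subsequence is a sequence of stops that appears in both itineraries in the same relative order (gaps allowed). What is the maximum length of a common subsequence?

Match Minsk [1,1], Lima [3,5], Lima [5,6], Riga [6,8], Riga [8,9], Lima [10,10], Porto [11,11] — 7 stops in the same relative order in both. Since dp[11][12] = 7, nothing longer is possible.

7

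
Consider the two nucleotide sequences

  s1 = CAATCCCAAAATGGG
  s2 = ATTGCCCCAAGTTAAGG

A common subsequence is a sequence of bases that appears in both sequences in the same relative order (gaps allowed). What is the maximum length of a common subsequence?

Pick A (s1 #2, s2 #1); then T (s1 #4, s2 #3); then C (s1 #5, s2 #6); then C (s1 #6, s2 #7); then C (s1 #7, s2 #8); then A (s1 #8, s2 #9); then A (s1 #9, s2 #10); then A (s1 #10, s2 #14); then A (s1 #11, s2 #15); then G (s1 #14, s2 #16); then G (s1 #15, s2 #17); all 11 bases appear in both, in order. The LCS DP gives dp[15][17] = 11, so this is optimal.

11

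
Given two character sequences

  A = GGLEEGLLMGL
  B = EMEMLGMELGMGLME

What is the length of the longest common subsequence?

Taking E (A #4, B #1) → E (A #5, B #3) → G (A #6, B #6) → L (A #7, B #9) → M (A #9, B #11) → G (A #10, B #12) → L (A #11, B #13) gives a common subsequence of length 7. The LCS DP gives dp[11][15] = 7, so this is optimal.

7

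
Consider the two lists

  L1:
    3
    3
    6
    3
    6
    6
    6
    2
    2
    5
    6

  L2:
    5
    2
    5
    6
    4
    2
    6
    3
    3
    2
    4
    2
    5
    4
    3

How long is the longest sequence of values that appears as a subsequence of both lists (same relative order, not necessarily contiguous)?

5

One common subsequence of length 5: 3 at L1[2]=L2[8], then 3 at L1[4]=L2[9], then 2 at L1[8]=L2[10], then 2 at L1[9]=L2[12], then 5 at L1[10]=L2[13]. Since dp[11][15] = 5, nothing longer is possible.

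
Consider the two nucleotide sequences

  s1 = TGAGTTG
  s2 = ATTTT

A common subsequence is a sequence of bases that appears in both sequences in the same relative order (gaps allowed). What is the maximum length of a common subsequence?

3

Let dp[i][j] be the LCS length of the first i bases of s1 and the first j bases of s2. dp[i][j] = dp[i-1][j-1]+1 when the i-th and j-th bases match, else max(dp[i-1][j], dp[i][j-1]).
    ·  A  T  T  T  T
 ·  0  0  0  0  0  0
 T  0  0  1  1  1  1
 G  0  0  1  1  1  1
 A  0  1  1  1  1  1
 G  0  1  1  1  1  1
 T  0  1  2  2  2  2
 T  0  1  2  3  3  3
 G  0  1  2  3  3  3
dp[7][5] = 3. One LCS (by backtracking along matches): TTT.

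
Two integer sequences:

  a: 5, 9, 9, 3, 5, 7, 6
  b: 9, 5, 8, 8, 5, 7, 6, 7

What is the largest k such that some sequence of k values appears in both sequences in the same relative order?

Let dp[i][j] be the LCS length of the first i values of a and the first j values of b. dp[i][j] = dp[i-1][j-1]+1 when the i-th and j-th values match, else max(dp[i-1][j], dp[i][j-1]).
    ·  9  5  8  8  5  7  6  7
 ·  0  0  0  0  0  0  0  0  0
 5  0  0  1  1  1  1  1  1  1
 9  0  1  1  1  1  1  1  1  1
 9  0  1  1  1  1  1  1  1  1
 3  0  1  1  1  1  1  1  1  1
 5  0  1  2  2  2  2  2  2  2
 7  0  1  2  2  2  2  3  3  3
 6  0  1  2  2  2  2  3  4  4
dp[7][8] = 4. One LCS (by backtracking along matches): 5, 5, 7, 6.

4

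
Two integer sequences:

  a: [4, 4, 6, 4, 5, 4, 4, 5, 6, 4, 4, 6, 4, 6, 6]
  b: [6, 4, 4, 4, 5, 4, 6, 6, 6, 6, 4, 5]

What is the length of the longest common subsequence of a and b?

Taking 4 [1,2]; then 4 [2,3]; then 4 [4,4]; then 5 [5,5]; then 4 [7,6]; then 6 [9,7]; then 6 [12,8]; then 6 [14,9]; then 6 [15,10] gives a common subsequence of length 9. The LCS DP gives dp[15][12] = 9, so this is optimal.

9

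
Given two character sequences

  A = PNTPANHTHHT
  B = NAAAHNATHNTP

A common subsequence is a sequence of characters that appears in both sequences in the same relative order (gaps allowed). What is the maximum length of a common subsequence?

6

Let dp[i][j] be the LCS length of the first i characters of A and the first j characters of B. dp[i][j] = dp[i-1][j-1]+1 when the i-th and j-th characters match, else max(dp[i-1][j], dp[i][j-1]).
    ·  N  A  A  A  H  N  A  T  H  N  T  P
 ·  0  0  0  0  0  0  0  0  0  0  0  0  0
 P  0  0  0  0  0  0  0  0  0  0  0  0  1
 N  0  1  1  1  1  1  1  1  1  1  1  1  1
 T  0  1  1  1  1  1  1  1  2  2  2  2  2
 P  0  1  1  1  1  1  1  1  2  2  2  2  3
 A  0  1  2  2  2  2  2  2  2  2  2  2  3
 N  0  1  2  2  2  2  3  3  3  3  3  3  3
 H  0  1  2  2  2  3  3  3  3  4  4  4  4
 T  0  1  2  2  2  3  3  3  4  4  4  5  5
 H  0  1  2  2  2  3  3  3  4  5  5  5  5
 H  0  1  2  2  2  3  3  3  4  5  5  5  5
 T  0  1  2  2  2  3  3  3  4  5  5  6  6
dp[11][12] = 6. One LCS (by backtracking along matches): NANTHT.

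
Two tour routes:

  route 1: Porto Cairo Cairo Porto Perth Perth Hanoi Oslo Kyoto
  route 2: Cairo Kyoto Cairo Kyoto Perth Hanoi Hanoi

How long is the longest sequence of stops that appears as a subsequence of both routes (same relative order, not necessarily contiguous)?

4

Pick Cairo (route 1 #2, route 2 #1), Cairo (route 1 #3, route 2 #3), Perth (route 1 #5, route 2 #5), Hanoi (route 1 #7, route 2 #7); all 4 stops appear in both, in order, and the DP table's final entry dp[9][7] is also 4, so no common subsequence is longer.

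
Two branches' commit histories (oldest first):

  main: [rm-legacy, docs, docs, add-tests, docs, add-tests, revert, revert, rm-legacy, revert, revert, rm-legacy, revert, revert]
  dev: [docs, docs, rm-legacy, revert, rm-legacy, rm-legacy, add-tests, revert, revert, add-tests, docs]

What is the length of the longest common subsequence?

7

Pick docs at main[2]=dev[1]; then docs at main[3]=dev[2]; then revert at main[8]=dev[4]; then rm-legacy at main[9]=dev[5]; then rm-legacy at main[12]=dev[6]; then revert at main[13]=dev[8]; then revert at main[14]=dev[9]; all 7 commits appear in both, in order. The LCS DP gives dp[14][11] = 7, so this is optimal.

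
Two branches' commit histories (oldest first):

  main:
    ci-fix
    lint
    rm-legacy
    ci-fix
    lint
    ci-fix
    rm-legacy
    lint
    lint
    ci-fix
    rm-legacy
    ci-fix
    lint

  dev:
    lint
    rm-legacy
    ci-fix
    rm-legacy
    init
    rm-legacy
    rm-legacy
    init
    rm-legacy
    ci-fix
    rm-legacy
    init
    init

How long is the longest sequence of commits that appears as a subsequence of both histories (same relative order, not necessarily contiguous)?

6

Taking lint (main #2, dev #1) → rm-legacy (main #3, dev #2) → ci-fix (main #4, dev #3) → rm-legacy (main #7, dev #9) → ci-fix (main #10, dev #10) → rm-legacy (main #11, dev #11) gives a common subsequence of length 6. Since dp[13][13] = 6, nothing longer is possible.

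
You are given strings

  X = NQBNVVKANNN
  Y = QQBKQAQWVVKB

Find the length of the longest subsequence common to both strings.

5

Pick Q [2,2], B [3,3], V [5,9], V [6,10], K [7,11]; all 5 characters appear in both, in order. Since dp[11][12] = 5, nothing longer is possible.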